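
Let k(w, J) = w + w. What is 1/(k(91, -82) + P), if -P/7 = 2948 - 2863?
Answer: -1/413 ≈ -0.0024213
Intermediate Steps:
P = -595 (P = -7*(2948 - 2863) = -7*85 = -595)
k(w, J) = 2*w
1/(k(91, -82) + P) = 1/(2*91 - 595) = 1/(182 - 595) = 1/(-413) = -1/413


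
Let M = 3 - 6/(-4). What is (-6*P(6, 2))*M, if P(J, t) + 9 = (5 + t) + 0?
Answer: 54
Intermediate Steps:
P(J, t) = -4 + t (P(J, t) = -9 + ((5 + t) + 0) = -9 + (5 + t) = -4 + t)
M = 9/2 (M = 3 - 6*(-1)/4 = 3 - 1*(-3/2) = 3 + 3/2 = 9/2 ≈ 4.5000)
(-6*P(6, 2))*M = -6*(-4 + 2)*(9/2) = -6*(-2)*(9/2) = 12*(9/2) = 54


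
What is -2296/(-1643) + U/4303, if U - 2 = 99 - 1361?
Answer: 7809508/7069829 ≈ 1.1046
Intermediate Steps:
U = -1260 (U = 2 + (99 - 1361) = 2 - 1262 = -1260)
-2296/(-1643) + U/4303 = -2296/(-1643) - 1260/4303 = -2296*(-1/1643) - 1260*1/4303 = 2296/1643 - 1260/4303 = 7809508/7069829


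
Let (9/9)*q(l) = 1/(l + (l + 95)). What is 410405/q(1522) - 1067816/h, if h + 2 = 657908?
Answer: 423777417240227/328953 ≈ 1.2883e+9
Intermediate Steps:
h = 657906 (h = -2 + 657908 = 657906)
q(l) = 1/(95 + 2*l) (q(l) = 1/(l + (l + 95)) = 1/(l + (95 + l)) = 1/(95 + 2*l))
410405/q(1522) - 1067816/h = 410405/(1/(95 + 2*1522)) - 1067816/657906 = 410405/(1/(95 + 3044)) - 1067816*1/657906 = 410405/(1/3139) - 533908/328953 = 410405*3139 - 533908/328953 = 1288261295 - 533908/328953 = 423777417240227/328953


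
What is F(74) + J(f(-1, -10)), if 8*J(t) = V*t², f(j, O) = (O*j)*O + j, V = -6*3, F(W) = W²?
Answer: -69905/4 ≈ -17476.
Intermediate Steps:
V = -18
f(j, O) = j + j*O² (f(j, O) = j*O² + j = j + j*O²)
J(t) = -9*t²/4 (J(t) = (-18*t²)/8 = -9*t²/4)
F(74) + J(f(-1, -10)) = 74² - 9*(1 + (-10)²)²/4 = 5476 - 9*(1 + 100)²/4 = 5476 - 9*(-1*101)²/4 = 5476 - 9/4*(-101)² = 5476 - 9/4*10201 = 5476 - 91809/4 = -69905/4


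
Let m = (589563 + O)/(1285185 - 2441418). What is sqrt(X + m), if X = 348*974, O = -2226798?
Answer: sqrt(50348695931676987)/385411 ≈ 582.20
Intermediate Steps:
X = 338952
m = 545745/385411 (m = (589563 - 2226798)/(1285185 - 2441418) = -1637235/(-1156233) = -1637235*(-1/1156233) = 545745/385411 ≈ 1.4160)
sqrt(X + m) = sqrt(338952 + 545745/385411) = sqrt(130636375017/385411) = sqrt(50348695931676987)/385411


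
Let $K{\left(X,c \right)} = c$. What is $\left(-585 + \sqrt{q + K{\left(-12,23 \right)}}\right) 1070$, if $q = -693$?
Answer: $-625950 + 1070 i \sqrt{670} \approx -6.2595 \cdot 10^{5} + 27696.0 i$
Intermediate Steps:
$\left(-585 + \sqrt{q + K{\left(-12,23 \right)}}\right) 1070 = \left(-585 + \sqrt{-693 + 23}\right) 1070 = \left(-585 + \sqrt{-670}\right) 1070 = \left(-585 + i \sqrt{670}\right) 1070 = -625950 + 1070 i \sqrt{670}$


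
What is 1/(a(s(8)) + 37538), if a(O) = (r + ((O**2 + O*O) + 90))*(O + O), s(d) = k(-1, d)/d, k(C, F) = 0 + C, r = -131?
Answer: 128/4806175 ≈ 2.6632e-5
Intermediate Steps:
k(C, F) = C
s(d) = -1/d
a(O) = 2*O*(-41 + 2*O**2) (a(O) = (-131 + ((O**2 + O*O) + 90))*(O + O) = (-131 + ((O**2 + O**2) + 90))*(2*O) = (-131 + (2*O**2 + 90))*(2*O) = (-131 + (90 + 2*O**2))*(2*O) = (-41 + 2*O**2)*(2*O) = 2*O*(-41 + 2*O**2))
1/(a(s(8)) + 37538) = 1/((-(-82)/8 + 4*(-1/8)**3) + 37538) = 1/((-(-82)/8 + 4*(-1*1/8)**3) + 37538) = 1/((-82*(-1/8) + 4*(-1/8)**3) + 37538) = 1/((41/4 + 4*(-1/512)) + 37538) = 1/((41/4 - 1/128) + 37538) = 1/(1311/128 + 37538) = 1/(4806175/128) = 128/4806175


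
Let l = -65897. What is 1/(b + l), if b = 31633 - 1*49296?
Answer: -1/83560 ≈ -1.1967e-5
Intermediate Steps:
b = -17663 (b = 31633 - 49296 = -17663)
1/(b + l) = 1/(-17663 - 65897) = 1/(-83560) = -1/83560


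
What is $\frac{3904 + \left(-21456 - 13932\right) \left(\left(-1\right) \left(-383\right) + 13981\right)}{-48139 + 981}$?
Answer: $\frac{254154664}{23579} \approx 10779.0$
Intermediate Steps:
$\frac{3904 + \left(-21456 - 13932\right) \left(\left(-1\right) \left(-383\right) + 13981\right)}{-48139 + 981} = \frac{3904 - 35388 \left(383 + 13981\right)}{-47158} = \left(3904 - 508313232\right) \left(- \frac{1}{47158}\right) = \left(-508309328\right) \left(- \frac{1}{47158}\right) = \frac{254154664}{23579}$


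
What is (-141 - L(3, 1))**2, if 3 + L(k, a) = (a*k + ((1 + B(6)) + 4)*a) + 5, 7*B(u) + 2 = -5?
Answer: 22500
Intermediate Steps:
B(u) = -1 (B(u) = -2/7 + (1/7)*(-5) = -2/7 - 5/7 = -1)
L(k, a) = 2 + 4*a + a*k (L(k, a) = -3 + ((a*k + ((1 - 1) + 4)*a) + 5) = -3 + ((a*k + (0 + 4)*a) + 5) = -3 + ((a*k + 4*a) + 5) = -3 + ((4*a + a*k) + 5) = -3 + (5 + 4*a + a*k) = 2 + 4*a + a*k)
(-141 - L(3, 1))**2 = (-141 - (2 + 4*1 + 1*3))**2 = (-141 - (2 + 4 + 3))**2 = (-141 - 1*9)**2 = (-141 - 9)**2 = (-150)**2 = 22500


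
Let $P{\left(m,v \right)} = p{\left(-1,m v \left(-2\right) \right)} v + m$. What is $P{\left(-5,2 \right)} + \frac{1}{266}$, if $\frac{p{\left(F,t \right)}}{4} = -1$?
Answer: $- \frac{3457}{266} \approx -12.996$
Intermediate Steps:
$p{\left(F,t \right)} = -4$ ($p{\left(F,t \right)} = 4 \left(-1\right) = -4$)
$P{\left(m,v \right)} = m - 4 v$ ($P{\left(m,v \right)} = - 4 v + m = m - 4 v$)
$P{\left(-5,2 \right)} + \frac{1}{266} = \left(-5 - 8\right) + \frac{1}{266} = -13 + \frac{1}{266} = - \frac{3457}{266}$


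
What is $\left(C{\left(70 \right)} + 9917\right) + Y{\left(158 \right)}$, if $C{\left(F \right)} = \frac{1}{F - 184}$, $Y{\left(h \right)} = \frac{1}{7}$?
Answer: $\frac{7913873}{798} \approx 9917.1$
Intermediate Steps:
$Y{\left(h \right)} = \frac{1}{7}$
$C{\left(F \right)} = \frac{1}{-184 + F}$
$\left(C{\left(70 \right)} + 9917\right) + Y{\left(158 \right)} = \left(\frac{1}{-184 + 70} + 9917\right) + \frac{1}{7} = \left(\frac{1}{-114} + 9917\right) + \frac{1}{7} = \left(- \frac{1}{114} + 9917\right) + \frac{1}{7} = \frac{1130537}{114} + \frac{1}{7} = \frac{7913873}{798}$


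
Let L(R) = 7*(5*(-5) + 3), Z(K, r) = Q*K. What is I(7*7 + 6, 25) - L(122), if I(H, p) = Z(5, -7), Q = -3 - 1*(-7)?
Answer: 174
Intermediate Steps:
Q = 4 (Q = -3 + 7 = 4)
Z(K, r) = 4*K
I(H, p) = 20 (I(H, p) = 4*5 = 20)
L(R) = -154 (L(R) = 7*(-25 + 3) = 7*(-22) = -154)
I(7*7 + 6, 25) - L(122) = 20 - 1*(-154) = 20 + 154 = 174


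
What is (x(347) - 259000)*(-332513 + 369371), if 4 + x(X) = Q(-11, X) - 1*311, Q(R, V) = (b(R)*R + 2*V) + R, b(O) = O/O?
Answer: -9533063694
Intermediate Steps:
b(O) = 1
Q(R, V) = 2*R + 2*V (Q(R, V) = (1*R + 2*V) + R = (R + 2*V) + R = 2*R + 2*V)
x(X) = -337 + 2*X (x(X) = -4 + ((2*(-11) + 2*X) - 1*311) = -4 + ((-22 + 2*X) - 311) = -4 + (-333 + 2*X) = -337 + 2*X)
(x(347) - 259000)*(-332513 + 369371) = ((-337 + 2*347) - 259000)*(-332513 + 369371) = ((-337 + 694) - 259000)*36858 = (357 - 259000)*36858 = -258643*36858 = -9533063694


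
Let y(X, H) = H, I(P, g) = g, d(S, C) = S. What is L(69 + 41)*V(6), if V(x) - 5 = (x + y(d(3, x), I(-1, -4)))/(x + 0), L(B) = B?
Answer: 1760/3 ≈ 586.67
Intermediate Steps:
V(x) = 5 + (-4 + x)/x (V(x) = 5 + (x - 4)/(x + 0) = 5 + (-4 + x)/x)
L(69 + 41)*V(6) = (69 + 41)*(6 - 4/6) = 110*(6 - 4*⅙) = 110*(6 - ⅔) = 110*(16/3) = 1760/3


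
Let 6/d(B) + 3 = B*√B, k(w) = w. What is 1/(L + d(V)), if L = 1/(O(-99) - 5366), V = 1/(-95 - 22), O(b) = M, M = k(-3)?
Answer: 5369*(-√13 + 13689*I)/(√13 - 147006171*I) ≈ -0.49995 - 0.00013167*I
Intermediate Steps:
M = -3
O(b) = -3
V = -1/117 (V = 1/(-117) = -1/117 ≈ -0.0085470)
L = -1/5369 (L = 1/(-3 - 5366) = 1/(-5369) = -1/5369 ≈ -0.00018625)
d(B) = 6/(-3 + B^(3/2)) (d(B) = 6/(-3 + B*√B) = 6/(-3 + B^(3/2)))
1/(L + d(V)) = 1/(-1/5369 + 6/(-3 + (-1/117)^(3/2))) = 1/(-1/5369 + 6/(-3 - I*√13/4563))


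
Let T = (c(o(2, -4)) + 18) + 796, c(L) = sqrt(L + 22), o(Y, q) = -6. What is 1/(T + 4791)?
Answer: 1/5609 ≈ 0.00017828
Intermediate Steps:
c(L) = sqrt(22 + L)
T = 818 (T = (sqrt(22 - 6) + 18) + 796 = (sqrt(16) + 18) + 796 = (4 + 18) + 796 = 22 + 796 = 818)
1/(T + 4791) = 1/(818 + 4791) = 1/5609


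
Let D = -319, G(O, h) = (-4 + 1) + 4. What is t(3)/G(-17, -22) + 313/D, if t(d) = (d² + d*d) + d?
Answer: 6386/319 ≈ 20.019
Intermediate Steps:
t(d) = d + 2*d² (t(d) = (d² + d²) + d = 2*d² + d = d + 2*d²)
G(O, h) = 1 (G(O, h) = -3 + 4 = 1)
t(3)/G(-17, -22) + 313/D = (3*(1 + 2*3))/1 + 313/(-319) = (3*(1 + 6))*1 + 313*(-1/319) = (3*7)*1 - 313/319 = 21*1 - 313/319 = 21 - 313/319 = 6386/319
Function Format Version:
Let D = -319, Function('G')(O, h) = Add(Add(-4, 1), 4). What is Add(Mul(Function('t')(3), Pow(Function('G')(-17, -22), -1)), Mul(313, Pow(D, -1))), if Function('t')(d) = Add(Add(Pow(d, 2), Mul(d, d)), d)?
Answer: Rational(6386, 319) ≈ 20.019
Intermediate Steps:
Function('t')(d) = Add(d, Mul(2, Pow(d, 2))) (Function('t')(d) = Add(Add(Pow(d, 2), Pow(d, 2)), d) = Add(Mul(2, Pow(d, 2)), d) = Add(d, Mul(2, Pow(d, 2))))
Function('G')(O, h) = 1 (Function('G')(O, h) = Add(-3, 4) = 1)
Add(Mul(Function('t')(3), Pow(Function('G')(-17, -22), -1)), Mul(313, Pow(D, -1))) = Add(Mul(Mul(3, Add(1, Mul(2, 3))), Pow(1, -1)), Mul(313, Pow(-319, -1))) = Add(Mul(Mul(3, Add(1, 6)), 1), Mul(313, Rational(-1, 319))) = Add(Mul(Mul(3, 7), 1), Rational(-313, 319)) = Add(Mul(21, 1), Rational(-313, 319)) = Add(21, Rational(-313, 319)) = Rational(6386, 319)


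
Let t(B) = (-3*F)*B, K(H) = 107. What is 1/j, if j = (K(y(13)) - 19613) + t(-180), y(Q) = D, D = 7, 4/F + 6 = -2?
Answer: -1/19776 ≈ -5.0566e-5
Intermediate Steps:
F = -½ (F = 4/(-6 - 2) = 4/(-8) = 4*(-⅛) = -½ ≈ -0.50000)
y(Q) = 7
t(B) = 3*B/2 (t(B) = (-3*(-½))*B = 3*B/2)
j = -19776 (j = (107 - 19613) + (3/2)*(-180) = -19506 - 270 = -19776)
1/j = 1/(-19776) = -1/19776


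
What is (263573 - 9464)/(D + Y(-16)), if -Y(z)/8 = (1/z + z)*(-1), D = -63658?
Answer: -508218/127573 ≈ -3.9837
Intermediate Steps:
Y(z) = 8*z + 8/z (Y(z) = -8*(1/z + z)*(-1) = -8*(z + 1/z)*(-1) = -8*(-z - 1/z) = 8*z + 8/z)
(263573 - 9464)/(D + Y(-16)) = (263573 - 9464)/(-63658 + (8*(-16) + 8/(-16))) = 254109/(-63658 + (-128 + 8*(-1/16))) = 254109/(-63658 + (-128 - 1/2)) = 254109/(-63658 - 257/2) = 254109/(-127573/2) = 254109*(-2/127573) = -508218/127573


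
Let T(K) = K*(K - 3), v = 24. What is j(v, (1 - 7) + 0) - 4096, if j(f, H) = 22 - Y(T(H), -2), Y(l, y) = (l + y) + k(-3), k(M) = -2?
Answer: -4124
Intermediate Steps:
T(K) = K*(-3 + K)
Y(l, y) = -2 + l + y (Y(l, y) = (l + y) - 2 = -2 + l + y)
j(f, H) = 26 - H*(-3 + H) (j(f, H) = 22 - (-2 + H*(-3 + H) - 2) = 22 - (-4 + H*(-3 + H)) = 22 + (4 - H*(-3 + H)) = 26 - H*(-3 + H))
j(v, (1 - 7) + 0) - 4096 = (26 - ((1 - 7) + 0)*(-3 + ((1 - 7) + 0))) - 4096 = (26 - (-6 + 0)*(-3 + (-6 + 0))) - 4096 = (26 - 1*(-6)*(-3 - 6)) - 4096 = (26 - 1*(-6)*(-9)) - 4096 = (26 - 54) - 4096 = -28 - 4096 = -4124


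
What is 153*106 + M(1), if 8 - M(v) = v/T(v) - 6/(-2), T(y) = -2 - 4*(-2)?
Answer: 97337/6 ≈ 16223.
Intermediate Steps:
T(y) = 6 (T(y) = -2 + 8 = 6)
M(v) = 5 - v/6 (M(v) = 8 - (v/6 - 6/(-2)) = 8 - (v*(⅙) - 6*(-½)) = 8 - (v/6 + 3) = 8 - (3 + v/6) = 8 + (-3 - v/6) = 5 - v/6)
153*106 + M(1) = 153*106 + (5 - ⅙*1) = 16218 + (5 - ⅙) = 16218 + 29/6 = 97337/6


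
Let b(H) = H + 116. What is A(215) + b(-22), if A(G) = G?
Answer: 309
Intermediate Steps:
b(H) = 116 + H
A(215) + b(-22) = 215 + (116 - 22) = 215 + 94 = 309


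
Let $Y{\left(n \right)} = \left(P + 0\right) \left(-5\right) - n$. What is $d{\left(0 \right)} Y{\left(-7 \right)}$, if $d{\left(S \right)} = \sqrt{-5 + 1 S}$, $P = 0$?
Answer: $7 i \sqrt{5} \approx 15.652 i$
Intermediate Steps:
$d{\left(S \right)} = \sqrt{-5 + S}$
$Y{\left(n \right)} = - n$ ($Y{\left(n \right)} = \left(0 + 0\right) \left(-5\right) - n = 0 \left(-5\right) - n = 0 - n = - n$)
$d{\left(0 \right)} Y{\left(-7 \right)} = \sqrt{-5 + 0} \left(\left(-1\right) \left(-7\right)\right) = \sqrt{-5} \cdot 7 = i \sqrt{5} \cdot 7 = 7 i \sqrt{5}$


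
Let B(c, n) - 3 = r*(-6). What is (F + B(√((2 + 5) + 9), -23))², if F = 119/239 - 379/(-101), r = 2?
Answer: 13144851801/582691321 ≈ 22.559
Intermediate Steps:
B(c, n) = -9 (B(c, n) = 3 + 2*(-6) = 3 - 12 = -9)
F = 102600/24139 (F = 119*(1/239) - 379*(-1/101) = 119/239 + 379/101 = 102600/24139 ≈ 4.2504)
(F + B(√((2 + 5) + 9), -23))² = (102600/24139 - 9)² = (-114651/24139)² = 13144851801/582691321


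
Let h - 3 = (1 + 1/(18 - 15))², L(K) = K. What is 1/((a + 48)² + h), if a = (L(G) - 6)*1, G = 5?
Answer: 9/19924 ≈ 0.00045172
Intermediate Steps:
a = -1 (a = (5 - 6)*1 = -1*1 = -1)
h = 43/9 (h = 3 + (1 + 1/(18 - 15))² = 3 + (1 + 1/3)² = 3 + (1 + ⅓)² = 3 + (4/3)² = 3 + 16/9 = 43/9 ≈ 4.7778)
1/((a + 48)² + h) = 1/((-1 + 48)² + 43/9) = 1/(47² + 43/9) = 1/(2209 + 43/9) = 1/(19924/9) = 9/19924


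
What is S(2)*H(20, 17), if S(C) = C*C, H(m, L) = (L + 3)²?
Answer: 1600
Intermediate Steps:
H(m, L) = (3 + L)²
S(C) = C²
S(2)*H(20, 17) = 2²*(3 + 17)² = 4*20² = 4*400 = 1600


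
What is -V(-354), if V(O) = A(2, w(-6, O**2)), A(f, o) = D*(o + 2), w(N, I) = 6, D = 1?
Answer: -8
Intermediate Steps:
A(f, o) = 2 + o (A(f, o) = 1*(o + 2) = 1*(2 + o) = 2 + o)
V(O) = 8 (V(O) = 2 + 6 = 8)
-V(-354) = -1*8 = -8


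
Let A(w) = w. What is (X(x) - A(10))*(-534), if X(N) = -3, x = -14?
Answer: 6942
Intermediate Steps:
(X(x) - A(10))*(-534) = (-3 - 1*10)*(-534) = (-3 - 10)*(-534) = -13*(-534) = 6942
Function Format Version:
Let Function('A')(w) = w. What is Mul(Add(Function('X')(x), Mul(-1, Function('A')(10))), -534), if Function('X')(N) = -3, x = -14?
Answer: 6942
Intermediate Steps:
Mul(Add(Function('X')(x), Mul(-1, Function('A')(10))), -534) = Mul(Add(-3, Mul(-1, 10)), -534) = Mul(Add(-3, -10), -534) = Mul(-13, -534) = 6942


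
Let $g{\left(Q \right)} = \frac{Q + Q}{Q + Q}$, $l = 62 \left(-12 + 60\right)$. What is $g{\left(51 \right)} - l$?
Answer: $-2975$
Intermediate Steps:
$l = 2976$ ($l = 62 \cdot 48 = 2976$)
$g{\left(Q \right)} = 1$ ($g{\left(Q \right)} = \frac{2 Q}{2 Q} = 2 Q \frac{1}{2 Q} = 1$)
$g{\left(51 \right)} - l = 1 - 2976 = -2975$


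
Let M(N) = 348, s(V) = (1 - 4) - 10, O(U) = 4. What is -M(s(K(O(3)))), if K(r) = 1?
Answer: -348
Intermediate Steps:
s(V) = -13 (s(V) = -3 - 10 = -13)
-M(s(K(O(3)))) = -1*348 = -348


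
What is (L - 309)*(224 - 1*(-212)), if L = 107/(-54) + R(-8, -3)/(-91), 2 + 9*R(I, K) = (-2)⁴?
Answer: -47593978/351 ≈ -1.3560e+5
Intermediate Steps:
R(I, K) = 14/9 (R(I, K) = -2/9 + (⅑)*(-2)⁴ = -2/9 + (⅑)*16 = -2/9 + 16/9 = 14/9)
L = -1403/702 (L = 107/(-54) + (14/9)/(-91) = 107*(-1/54) + (14/9)*(-1/91) = -107/54 - 2/117 = -1403/702 ≈ -1.9986)
(L - 309)*(224 - 1*(-212)) = (-1403/702 - 309)*(224 - 1*(-212)) = -218321*(224 + 212)/702 = -218321/702*436 = -47593978/351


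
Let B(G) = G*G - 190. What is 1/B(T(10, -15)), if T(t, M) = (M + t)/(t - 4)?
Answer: -36/6815 ≈ -0.0052825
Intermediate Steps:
T(t, M) = (M + t)/(-4 + t)
B(G) = -190 + G**2 (B(G) = G**2 - 190 = -190 + G**2)
1/B(T(10, -15)) = 1/(-190 + ((-15 + 10)/(-4 + 10))**2) = 1/(-190 + (-5/6)**2) = 1/(-190 + 25/36) = 1/(-6815/36) = -36/6815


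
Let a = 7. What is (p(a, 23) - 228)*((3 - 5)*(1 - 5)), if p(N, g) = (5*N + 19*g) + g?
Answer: 2136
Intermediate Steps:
p(N, g) = 5*N + 20*g
(p(a, 23) - 228)*((3 - 5)*(1 - 5)) = ((5*7 + 20*23) - 228)*((3 - 5)*(1 - 5)) = ((35 + 460) - 228)*(-2*(-4)) = (495 - 228)*8 = 267*8 = 2136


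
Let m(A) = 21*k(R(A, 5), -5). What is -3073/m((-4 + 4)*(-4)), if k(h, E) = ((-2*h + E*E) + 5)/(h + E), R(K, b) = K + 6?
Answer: -439/54 ≈ -8.1296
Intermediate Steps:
R(K, b) = 6 + K
k(h, E) = (5 + E**2 - 2*h)/(E + h) (k(h, E) = ((-2*h + E**2) + 5)/(E + h) = ((E**2 - 2*h) + 5)/(E + h) = (5 + E**2 - 2*h)/(E + h))
m(A) = 21*(18 - 2*A)/(1 + A) (m(A) = 21*((5 + (-5)**2 - 2*(6 + A))/(-5 + (6 + A))) = 21*((5 + 25 + (-12 - 2*A))/(1 + A)) = 21*((18 - 2*A)/(1 + A)) = 21*(18 - 2*A)/(1 + A))
-3073/m((-4 + 4)*(-4)) = -3073*(1 + (-4 + 4)*(-4))/(42*(9 - (-4 + 4)*(-4))) = -3073*(1 + 0*(-4))/(42*(9 - 0*(-4))) = -3073*(1 + 0)/(42*(9 - 1*0)) = -3073*1/(42*(9 + 0)) = -3073/(42*1*9) = -3073/378 = -3073*1/378 = -439/54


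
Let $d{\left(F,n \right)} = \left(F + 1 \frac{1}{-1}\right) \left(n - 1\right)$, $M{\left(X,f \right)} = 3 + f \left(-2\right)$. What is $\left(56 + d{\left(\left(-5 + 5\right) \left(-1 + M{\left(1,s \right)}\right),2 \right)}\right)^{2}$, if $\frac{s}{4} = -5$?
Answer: $3025$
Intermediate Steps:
$s = -20$ ($s = 4 \left(-5\right) = -20$)
$M{\left(X,f \right)} = 3 - 2 f$
$d{\left(F,n \right)} = \left(-1 + F\right) \left(-1 + n\right)$ ($d{\left(F,n \right)} = \left(F + 1 \left(-1\right)\right) \left(-1 + n\right) = \left(F - 1\right) \left(-1 + n\right) = \left(-1 + F\right) \left(-1 + n\right)$)
$\left(56 + d{\left(\left(-5 + 5\right) \left(-1 + M{\left(1,s \right)}\right),2 \right)}\right)^{2} = \left(56 + \left(1 - \left(-5 + 5\right) \left(-1 + \left(3 - -40\right)\right) - 2 + \left(-5 + 5\right) \left(-1 + \left(3 - -40\right)\right) 2\right)\right)^{2} = \left(56 + \left(1 - 0 \left(-1 + \left(3 + 40\right)\right) - 2 + 0 \left(-1 + \left(3 + 40\right)\right) 2\right)\right)^{2} = \left(56 + \left(1 - 0 \left(-1 + 43\right) - 2 + 0 \left(-1 + 43\right) 2\right)\right)^{2} = \left(56 + \left(1 - 0 \cdot 42 - 2 + 0 \cdot 42 \cdot 2\right)\right)^{2} = \left(56 + \left(1 - 0 - 2 + 0 \cdot 2\right)\right)^{2} = \left(56 + \left(1 + 0 - 2 + 0\right)\right)^{2} = \left(56 - 1\right)^{2} = 55^{2} = 3025$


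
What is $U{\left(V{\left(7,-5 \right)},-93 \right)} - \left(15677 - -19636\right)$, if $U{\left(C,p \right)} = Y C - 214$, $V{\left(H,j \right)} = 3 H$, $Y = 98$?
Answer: $-33469$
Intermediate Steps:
$U{\left(C,p \right)} = -214 + 98 C$ ($U{\left(C,p \right)} = 98 C - 214 = -214 + 98 C$)
$U{\left(V{\left(7,-5 \right)},-93 \right)} - \left(15677 - -19636\right) = \left(-214 + 98 \cdot 3 \cdot 7\right) - \left(15677 - -19636\right) = \left(-214 + 98 \cdot 21\right) - \left(15677 + 19636\right) = \left(-214 + 2058\right) - 35313 = 1844 - 35313 = -33469$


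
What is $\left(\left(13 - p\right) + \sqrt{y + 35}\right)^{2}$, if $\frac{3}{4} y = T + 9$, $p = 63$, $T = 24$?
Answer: $\left(50 - \sqrt{79}\right)^{2} \approx 1690.2$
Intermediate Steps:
$y = 44$ ($y = \frac{4 \left(24 + 9\right)}{3} = \frac{4}{3} \cdot 33 = 44$)
$\left(\left(13 - p\right) + \sqrt{y + 35}\right)^{2} = \left(\left(13 - 63\right) + \sqrt{44 + 35}\right)^{2} = \left(\left(13 - 63\right) + \sqrt{79}\right)^{2} = \left(-50 + \sqrt{79}\right)^{2}$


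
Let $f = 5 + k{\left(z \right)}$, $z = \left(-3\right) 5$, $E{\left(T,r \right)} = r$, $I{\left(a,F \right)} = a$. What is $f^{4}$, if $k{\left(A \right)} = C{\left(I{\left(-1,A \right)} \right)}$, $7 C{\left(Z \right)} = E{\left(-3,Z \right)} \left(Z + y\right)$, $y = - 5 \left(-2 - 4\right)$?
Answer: $\frac{1296}{2401} \approx 0.53977$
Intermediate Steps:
$z = -15$
$y = 30$ ($y = \left(-5\right) \left(-6\right) = 30$)
$C{\left(Z \right)} = \frac{Z \left(30 + Z\right)}{7}$ ($C{\left(Z \right)} = \frac{Z \left(Z + 30\right)}{7} = \frac{Z \left(30 + Z\right)}{7}$)
$k{\left(A \right)} = - \frac{29}{7}$ ($k{\left(A \right)} = \frac{1}{7} \left(-1\right) \left(30 - 1\right) = \frac{1}{7} \left(-1\right) 29 = - \frac{29}{7}$)
$f = \frac{6}{7}$ ($f = 5 - \frac{29}{7} = \frac{6}{7} \approx 0.85714$)
$f^{4} = \left(\frac{6}{7}\right)^{4} = \frac{1296}{2401}$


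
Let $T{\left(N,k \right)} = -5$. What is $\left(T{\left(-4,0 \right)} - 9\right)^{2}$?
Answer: $196$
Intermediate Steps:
$\left(T{\left(-4,0 \right)} - 9\right)^{2} = \left(-5 - 9\right)^{2} = \left(-14\right)^{2} = 196$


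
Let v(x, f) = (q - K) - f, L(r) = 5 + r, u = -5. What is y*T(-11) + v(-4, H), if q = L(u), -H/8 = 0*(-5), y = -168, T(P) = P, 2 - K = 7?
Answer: 1853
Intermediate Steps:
K = -5 (K = 2 - 1*7 = 2 - 7 = -5)
H = 0 (H = -0*(-5) = -8*0 = 0)
q = 0 (q = 5 - 5 = 0)
v(x, f) = 5 - f (v(x, f) = (0 - 1*(-5)) - f = (0 + 5) - f = 5 - f)
y*T(-11) + v(-4, H) = -168*(-11) + (5 - 1*0) = 1848 + (5 + 0) = 1848 + 5 = 1853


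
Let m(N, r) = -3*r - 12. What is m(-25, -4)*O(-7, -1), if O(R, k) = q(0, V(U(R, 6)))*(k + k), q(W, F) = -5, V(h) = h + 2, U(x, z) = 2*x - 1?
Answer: 0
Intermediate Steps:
U(x, z) = -1 + 2*x
V(h) = 2 + h
O(R, k) = -10*k (O(R, k) = -5*(k + k) = -10*k)
m(N, r) = -12 - 3*r
m(-25, -4)*O(-7, -1) = (-12 - 3*(-4))*(-10*(-1)) = (-12 + 12)*10 = 0*10 = 0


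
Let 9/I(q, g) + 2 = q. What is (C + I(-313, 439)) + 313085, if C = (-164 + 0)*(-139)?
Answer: 11755834/35 ≈ 3.3588e+5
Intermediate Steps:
I(q, g) = 9/(-2 + q)
C = 22796 (C = -164*(-139) = 22796)
(C + I(-313, 439)) + 313085 = (22796 + 9/(-2 - 313)) + 313085 = (22796 + 9/(-315)) + 313085 = (22796 + 9*(-1/315)) + 313085 = (22796 - 1/35) + 313085 = 797859/35 + 313085 = 11755834/35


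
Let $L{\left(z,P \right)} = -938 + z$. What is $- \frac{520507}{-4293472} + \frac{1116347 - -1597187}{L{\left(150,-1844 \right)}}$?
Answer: $- \frac{2912518022633}{845813984} \approx -3443.4$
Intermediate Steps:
$- \frac{520507}{-4293472} + \frac{1116347 - -1597187}{L{\left(150,-1844 \right)}} = - \frac{520507}{-4293472} + \frac{1116347 - -1597187}{-938 + 150} = \left(-520507\right) \left(- \frac{1}{4293472}\right) + \frac{1116347 + 1597187}{-788} = \frac{520507}{4293472} + 2713534 \left(- \frac{1}{788}\right) = \frac{520507}{4293472} - \frac{1356767}{394} = - \frac{2912518022633}{845813984}$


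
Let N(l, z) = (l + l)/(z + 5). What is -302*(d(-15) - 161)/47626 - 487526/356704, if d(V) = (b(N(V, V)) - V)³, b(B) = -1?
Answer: -75367893935/4247096176 ≈ -17.746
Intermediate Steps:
N(l, z) = 2*l/(5 + z) (N(l, z) = (2*l)/(5 + z) = 2*l/(5 + z))
d(V) = (-1 - V)³
-302*(d(-15) - 161)/47626 - 487526/356704 = -302*(-(1 - 15)³ - 161)/47626 - 487526/356704 = -302*(-1*(-14)³ - 161)*(1/47626) - 487526*1/356704 = -302*(-1*(-2744) - 161)*(1/47626) - 243763/178352 = -302*(2744 - 161)*(1/47626) - 243763/178352 = -302*2583*(1/47626) - 243763/178352 = -780066*1/47626 - 243763/178352 = -390033/23813 - 243763/178352 = -75367893935/4247096176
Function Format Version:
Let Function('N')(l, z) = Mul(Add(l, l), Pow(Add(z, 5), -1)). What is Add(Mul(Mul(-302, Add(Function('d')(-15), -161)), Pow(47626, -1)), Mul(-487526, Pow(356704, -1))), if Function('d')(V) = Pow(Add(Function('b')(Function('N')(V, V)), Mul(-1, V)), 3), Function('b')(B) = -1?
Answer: Rational(-75367893935, 4247096176) ≈ -17.746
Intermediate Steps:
Function('N')(l, z) = Mul(2, l, Pow(Add(5, z), -1)) (Function('N')(l, z) = Mul(Mul(2, l), Pow(Add(5, z), -1)) = Mul(2, l, Pow(Add(5, z), -1)))
Function('d')(V) = Pow(Add(-1, Mul(-1, V)), 3)
Add(Mul(Mul(-302, Add(Function('d')(-15), -161)), Pow(47626, -1)), Mul(-487526, Pow(356704, -1))) = Add(Mul(Mul(-302, Add(Mul(-1, Pow(Add(1, -15), 3)), -161)), Pow(47626, -1)), Mul(-487526, Pow(356704, -1))) = Add(Mul(Mul(-302, Add(Mul(-1, Pow(-14, 3)), -161)), Rational(1, 47626)), Mul(-487526, Rational(1, 356704))) = Add(Mul(Mul(-302, Add(Mul(-1, -2744), -161)), Rational(1, 47626)), Rational(-243763, 178352)) = Add(Mul(Mul(-302, Add(2744, -161)), Rational(1, 47626)), Rational(-243763, 178352)) = Add(Mul(Mul(-302, 2583), Rational(1, 47626)), Rational(-243763, 178352)) = Add(Mul(-780066, Rational(1, 47626)), Rational(-243763, 178352)) = Add(Rational(-390033, 23813), Rational(-243763, 178352)) = Rational(-75367893935, 4247096176)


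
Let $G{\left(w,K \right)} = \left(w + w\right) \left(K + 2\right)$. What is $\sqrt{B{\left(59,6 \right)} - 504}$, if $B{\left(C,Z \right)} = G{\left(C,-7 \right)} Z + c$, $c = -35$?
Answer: $i \sqrt{4079} \approx 63.867 i$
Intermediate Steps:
$G{\left(w,K \right)} = 2 w \left(2 + K\right)$
$B{\left(C,Z \right)} = -35 - 10 C Z$ ($B{\left(C,Z \right)} = 2 C \left(2 - 7\right) Z - 35 = 2 C \left(-5\right) Z - 35 = - 10 C Z - 35 = -35 - 10 C Z$)
$\sqrt{B{\left(59,6 \right)} - 504} = \sqrt{\left(-35 - 590 \cdot 6\right) - 504} = \sqrt{\left(-35 - 3540\right) - 504} = \sqrt{-3575 - 504} = \sqrt{-4079} = i \sqrt{4079}$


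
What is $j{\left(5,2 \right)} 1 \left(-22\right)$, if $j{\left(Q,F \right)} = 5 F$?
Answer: $-220$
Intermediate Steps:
$j{\left(5,2 \right)} 1 \left(-22\right) = 5 \cdot 2 \cdot 1 \left(-22\right) = 10 \left(-22\right) = -220$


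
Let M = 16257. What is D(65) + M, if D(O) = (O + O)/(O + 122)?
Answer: 3040189/187 ≈ 16258.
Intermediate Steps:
D(O) = 2*O/(122 + O) (D(O) = (2*O)/(122 + O) = 2*O/(122 + O))
D(65) + M = 2*65/(122 + 65) + 16257 = 2*65/187 + 16257 = 2*65*(1/187) + 16257 = 130/187 + 16257 = 3040189/187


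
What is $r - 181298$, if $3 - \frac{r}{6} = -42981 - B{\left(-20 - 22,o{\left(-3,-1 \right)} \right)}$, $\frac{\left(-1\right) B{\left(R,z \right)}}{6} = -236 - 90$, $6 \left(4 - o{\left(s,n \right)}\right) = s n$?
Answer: $88342$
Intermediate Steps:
$o{\left(s,n \right)} = 4 - \frac{n s}{6}$ ($o{\left(s,n \right)} = 4 - \frac{s n}{6} = 4 - \frac{n s}{6}$)
$B{\left(R,z \right)} = 1956$ ($B{\left(R,z \right)} = - 6 \left(-236 - 90\right) = \left(-6\right) \left(-326\right) = 1956$)
$r = 269640$ ($r = 18 - 6 \left(-42981 - 1956\right) = 18 - -269622 = 18 + 269622 = 269640$)
$r - 181298 = 269640 - 181298 = 88342$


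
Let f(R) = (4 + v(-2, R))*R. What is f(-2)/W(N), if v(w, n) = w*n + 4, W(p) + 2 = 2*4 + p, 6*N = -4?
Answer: -9/2 ≈ -4.5000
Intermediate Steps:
N = -⅔ (N = (⅙)*(-4) = -⅔ ≈ -0.66667)
W(p) = 6 + p (W(p) = -2 + (2*4 + p) = -2 + (8 + p) = 6 + p)
v(w, n) = 4 + n*w (v(w, n) = n*w + 4 = 4 + n*w)
f(R) = R*(8 - 2*R) (f(R) = (4 + (4 + R*(-2)))*R = (4 + (4 - 2*R))*R = (8 - 2*R)*R = R*(8 - 2*R))
f(-2)/W(N) = (2*(-2)*(4 - 1*(-2)))/(6 - ⅔) = (2*(-2)*(4 + 2))/(16/3) = (2*(-2)*6)*(3/16) = -24*3/16 = -9/2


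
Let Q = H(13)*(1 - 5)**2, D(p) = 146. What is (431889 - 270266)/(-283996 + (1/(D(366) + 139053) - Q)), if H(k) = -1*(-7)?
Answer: -22497759977/39547549491 ≈ -0.56888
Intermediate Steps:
H(k) = 7
Q = 112 (Q = 7*(1 - 5)**2 = 7*(-4)**2 = 7*16 = 112)
(431889 - 270266)/(-283996 + (1/(D(366) + 139053) - Q)) = (431889 - 270266)/(-283996 + (1/(146 + 139053) - 1*112)) = 161623/(-283996 + (1/139199 - 112)) = 161623/(-283996 - 15590287/139199) = 161623/(-39547549491/139199) = 161623*(-139199/39547549491) = -22497759977/39547549491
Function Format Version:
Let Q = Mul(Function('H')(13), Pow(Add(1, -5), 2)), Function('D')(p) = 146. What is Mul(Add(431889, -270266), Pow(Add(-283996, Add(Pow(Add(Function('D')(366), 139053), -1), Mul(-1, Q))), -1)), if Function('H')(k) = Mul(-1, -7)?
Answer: Rational(-22497759977, 39547549491) ≈ -0.56888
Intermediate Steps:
Function('H')(k) = 7
Q = 112 (Q = Mul(7, Pow(Add(1, -5), 2)) = Mul(7, Pow(-4, 2)) = Mul(7, 16) = 112)
Mul(Add(431889, -270266), Pow(Add(-283996, Add(Pow(Add(Function('D')(366), 139053), -1), Mul(-1, Q))), -1)) = Mul(Add(431889, -270266), Pow(Add(-283996, Add(Pow(Add(146, 139053), -1), Mul(-1, 112))), -1)) = Mul(161623, Pow(Add(-283996, Add(Pow(139199, -1), -112)), -1)) = Mul(161623, Pow(Add(-283996, Add(Rational(1, 139199), -112)), -1)) = Mul(161623, Pow(Add(-283996, Rational(-15590287, 139199)), -1)) = Mul(161623, Pow(Rational(-39547549491, 139199), -1)) = Mul(161623, Rational(-139199, 39547549491)) = Rational(-22497759977, 39547549491)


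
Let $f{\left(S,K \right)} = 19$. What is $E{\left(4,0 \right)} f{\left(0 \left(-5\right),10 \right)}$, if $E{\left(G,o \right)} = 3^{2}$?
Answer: $171$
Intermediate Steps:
$E{\left(G,o \right)} = 9$
$E{\left(4,0 \right)} f{\left(0 \left(-5\right),10 \right)} = 9 \cdot 19 = 171$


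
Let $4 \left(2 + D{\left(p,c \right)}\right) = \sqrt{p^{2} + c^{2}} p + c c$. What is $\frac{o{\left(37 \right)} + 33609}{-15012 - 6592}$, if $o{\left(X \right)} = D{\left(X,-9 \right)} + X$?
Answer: $- \frac{134657}{86416} - \frac{185 \sqrt{58}}{86416} \approx -1.5745$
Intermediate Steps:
$D{\left(p,c \right)} = -2 + \frac{c^{2}}{4} + \frac{p \sqrt{c^{2} + p^{2}}}{4}$ ($D{\left(p,c \right)} = -2 + \frac{\sqrt{p^{2} + c^{2}} p + c c}{4} = -2 + \frac{\sqrt{c^{2} + p^{2}} p + c^{2}}{4} = -2 + \frac{p \sqrt{c^{2} + p^{2}} + c^{2}}{4} = -2 + \frac{c^{2} + p \sqrt{c^{2} + p^{2}}}{4} = -2 + \left(\frac{c^{2}}{4} + \frac{p \sqrt{c^{2} + p^{2}}}{4}\right) = -2 + \frac{c^{2}}{4} + \frac{p \sqrt{c^{2} + p^{2}}}{4}$)
$o{\left(X \right)} = \frac{73}{4} + X + \frac{X \sqrt{81 + X^{2}}}{4}$ ($o{\left(X \right)} = \left(-2 + \frac{\left(-9\right)^{2}}{4} + \frac{X \sqrt{\left(-9\right)^{2} + X^{2}}}{4}\right) + X = \left(-2 + \frac{1}{4} \cdot 81 + \frac{X \sqrt{81 + X^{2}}}{4}\right) + X = \left(-2 + \frac{81}{4} + \frac{X \sqrt{81 + X^{2}}}{4}\right) + X = \left(\frac{73}{4} + \frac{X \sqrt{81 + X^{2}}}{4}\right) + X = \frac{73}{4} + X + \frac{X \sqrt{81 + X^{2}}}{4}$)
$\frac{o{\left(37 \right)} + 33609}{-15012 - 6592} = \frac{\left(\frac{73}{4} + 37 + \frac{1}{4} \cdot 37 \sqrt{81 + 37^{2}}\right) + 33609}{-15012 - 6592} = \frac{\left(\frac{73}{4} + 37 + \frac{1}{4} \cdot 37 \sqrt{81 + 1369}\right) + 33609}{-21604} = \left(\left(\frac{73}{4} + 37 + \frac{1}{4} \cdot 37 \sqrt{1450}\right) + 33609\right) \left(- \frac{1}{21604}\right) = \left(\left(\frac{73}{4} + 37 + \frac{1}{4} \cdot 37 \cdot 5 \sqrt{58}\right) + 33609\right) \left(- \frac{1}{21604}\right) = \left(\left(\frac{73}{4} + 37 + \frac{185 \sqrt{58}}{4}\right) + 33609\right) \left(- \frac{1}{21604}\right) = \left(\left(\frac{221}{4} + \frac{185 \sqrt{58}}{4}\right) + 33609\right) \left(- \frac{1}{21604}\right) = \left(\frac{134657}{4} + \frac{185 \sqrt{58}}{4}\right) \left(- \frac{1}{21604}\right) = - \frac{134657}{86416} - \frac{185 \sqrt{58}}{86416}$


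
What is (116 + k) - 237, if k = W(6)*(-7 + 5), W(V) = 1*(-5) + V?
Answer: -123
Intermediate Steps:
W(V) = -5 + V
k = -2 (k = (-5 + 6)*(-7 + 5) = 1*(-2) = -2)
(116 + k) - 237 = (116 - 2) - 237 = 114 - 237 = -123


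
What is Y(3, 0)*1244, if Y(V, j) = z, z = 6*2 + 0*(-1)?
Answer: 14928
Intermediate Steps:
z = 12 (z = 12 + 0 = 12)
Y(V, j) = 12
Y(3, 0)*1244 = 12*1244 = 14928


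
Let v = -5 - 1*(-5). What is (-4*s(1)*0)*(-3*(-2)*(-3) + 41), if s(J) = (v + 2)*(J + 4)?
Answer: 0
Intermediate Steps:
v = 0 (v = -5 + 5 = 0)
s(J) = 8 + 2*J (s(J) = (0 + 2)*(J + 4) = 2*(4 + J) = 8 + 2*J)
(-4*s(1)*0)*(-3*(-2)*(-3) + 41) = (-4*(8 + 2*1)*0)*(-3*(-2)*(-3) + 41) = (-4*(8 + 2)*0)*(6*(-3) + 41) = (-4*10*0)*(-18 + 41) = -40*0*23 = 0*23 = 0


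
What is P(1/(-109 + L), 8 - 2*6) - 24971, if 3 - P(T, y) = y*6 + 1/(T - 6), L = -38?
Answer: -22025405/883 ≈ -24944.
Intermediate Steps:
P(T, y) = 3 - 1/(-6 + T) - 6*y (P(T, y) = 3 - (y*6 + 1/(T - 6)) = 3 - (6*y + 1/(-6 + T)) = 3 - (1/(-6 + T) + 6*y) = 3 + (-1/(-6 + T) - 6*y) = 3 - 1/(-6 + T) - 6*y)
P(1/(-109 + L), 8 - 2*6) - 24971 = (-19 + 3/(-109 - 38) + 36*(8 - 2*6) - 6*(8 - 2*6)/(-109 - 38))/(-6 + 1/(-109 - 38)) - 24971 = (-19 + 3/(-147) + 36*(8 - 12) - 6*(8 - 12)/(-147))/(-6 + 1/(-147)) - 24971 = (-19 + 3*(-1/147) + 36*(-4) - 6*(-1/147)*(-4))/(-6 - 1/147) - 24971 = (-19 - 1/49 - 144 - 8/49)/(-883/147) - 24971 = -147/883*(-7996/49) - 24971 = 23988/883 - 24971 = -22025405/883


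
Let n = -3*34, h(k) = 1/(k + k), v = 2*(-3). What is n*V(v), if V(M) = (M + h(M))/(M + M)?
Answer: -1241/24 ≈ -51.708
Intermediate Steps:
v = -6
h(k) = 1/(2*k)
n = -102
V(M) = (M + 1/(2*M))/(2*M) (V(M) = (M + 1/(2*M))/(M + M) = (M + 1/(2*M))/((2*M)) = (M + 1/(2*M))*(1/(2*M)) = (M + 1/(2*M))/(2*M))
n*V(v) = -102*(½ + (¼)/(-6)²) = -102*(½ + (¼)*(1/36)) = -102*(½ + 1/144) = -102*73/144 = -1241/24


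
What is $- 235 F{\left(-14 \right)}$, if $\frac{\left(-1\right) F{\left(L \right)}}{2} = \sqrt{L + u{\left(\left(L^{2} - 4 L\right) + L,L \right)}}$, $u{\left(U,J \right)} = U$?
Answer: $1880 \sqrt{14} \approx 7034.3$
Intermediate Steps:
$F{\left(L \right)} = - 2 \sqrt{L^{2} - 2 L}$ ($F{\left(L \right)} = - 2 \sqrt{L + \left(\left(L^{2} - 4 L\right) + L\right)} = - 2 \sqrt{L + \left(L^{2} - 3 L\right)} = - 2 \sqrt{L^{2} - 2 L}$)
$- 235 F{\left(-14 \right)} = - 235 \left(- 2 \sqrt{- 14 \left(-2 - 14\right)}\right) = - 235 \left(- 2 \sqrt{\left(-14\right) \left(-16\right)}\right) = - 235 \left(- 2 \sqrt{224}\right) = - 235 \left(- 2 \cdot 4 \sqrt{14}\right) = - 235 \left(- 8 \sqrt{14}\right) = 1880 \sqrt{14}$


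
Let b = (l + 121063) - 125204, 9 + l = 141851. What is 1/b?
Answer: 1/137701 ≈ 7.2621e-6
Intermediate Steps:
l = 141842 (l = -9 + 141851 = 141842)
b = 137701 (b = (141842 + 121063) - 125204 = 262905 - 125204 = 137701)
1/b = 1/137701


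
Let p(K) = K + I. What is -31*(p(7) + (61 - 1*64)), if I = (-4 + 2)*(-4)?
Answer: -372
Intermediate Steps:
I = 8 (I = -2*(-4) = 8)
p(K) = 8 + K (p(K) = K + 8 = 8 + K)
-31*(p(7) + (61 - 1*64)) = -31*((8 + 7) + (61 - 1*64)) = -31*(15 + (61 - 64)) = -31*(15 - 3) = -31*12 = -372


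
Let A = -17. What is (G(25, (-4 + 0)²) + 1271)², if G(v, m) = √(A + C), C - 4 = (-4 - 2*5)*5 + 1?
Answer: (1271 + I*√82)² ≈ 1.6154e+6 + 2.302e+4*I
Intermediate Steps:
C = -65 (C = 4 + ((-4 - 2*5)*5 + 1) = 4 + ((-4 - 10)*5 + 1) = 4 + (-14*5 + 1) = 4 + (-70 + 1) = 4 - 69 = -65)
G(v, m) = I*√82 (G(v, m) = √(-17 - 65) = √(-82) = I*√82)
(G(25, (-4 + 0)²) + 1271)² = (I*√82 + 1271)² = (1271 + I*√82)²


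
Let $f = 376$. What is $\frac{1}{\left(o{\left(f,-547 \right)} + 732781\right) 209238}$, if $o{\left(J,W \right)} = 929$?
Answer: $\frac{1}{153520012980} \approx 6.5138 \cdot 10^{-12}$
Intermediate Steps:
$\frac{1}{\left(o{\left(f,-547 \right)} + 732781\right) 209238} = \frac{1}{\left(929 + 732781\right) 209238} = \frac{1}{733710} \cdot \frac{1}{209238} = \frac{1}{153520012980}$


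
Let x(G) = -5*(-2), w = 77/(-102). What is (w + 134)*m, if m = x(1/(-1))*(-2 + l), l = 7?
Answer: 339775/51 ≈ 6662.3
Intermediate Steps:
w = -77/102 (w = 77*(-1/102) = -77/102 ≈ -0.75490)
x(G) = 10
m = 50 (m = 10*(-2 + 7) = 10*5 = 50)
(w + 134)*m = (-77/102 + 134)*50 = (13591/102)*50 = 339775/51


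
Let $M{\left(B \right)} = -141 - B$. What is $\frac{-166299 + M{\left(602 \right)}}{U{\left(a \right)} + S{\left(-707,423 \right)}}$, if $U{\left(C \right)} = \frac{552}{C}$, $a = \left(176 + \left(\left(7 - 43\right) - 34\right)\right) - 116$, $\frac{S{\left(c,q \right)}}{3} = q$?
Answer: $- \frac{2890}{21} \approx -137.62$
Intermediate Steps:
$S{\left(c,q \right)} = 3 q$
$a = -10$ ($a = \left(176 - 70\right) - 116 = 106 - 116 = -10$)
$\frac{-166299 + M{\left(602 \right)}}{U{\left(a \right)} + S{\left(-707,423 \right)}} = \frac{-166299 - 743}{\frac{552}{-10} + 3 \cdot 423} = \frac{-166299 - 743}{552 \left(- \frac{1}{10}\right) + 1269} = \frac{-166299 - 743}{- \frac{276}{5} + 1269} = - \frac{167042}{\frac{6069}{5}} = \left(-167042\right) \frac{5}{6069} = - \frac{2890}{21}$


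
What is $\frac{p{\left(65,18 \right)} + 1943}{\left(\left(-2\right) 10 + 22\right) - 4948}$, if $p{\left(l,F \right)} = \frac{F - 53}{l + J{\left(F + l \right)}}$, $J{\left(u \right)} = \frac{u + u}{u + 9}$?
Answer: $- \frac{852747}{2171294} \approx -0.39274$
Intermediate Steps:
$J{\left(u \right)} = \frac{2 u}{9 + u}$
$p{\left(l,F \right)} = \frac{-53 + F}{l + \frac{2 \left(F + l\right)}{9 + F + l}}$ ($p{\left(l,F \right)} = \frac{F - 53}{l + \frac{2 \left(F + l\right)}{9 + \left(F + l\right)}} = \frac{-53 + F}{l + \frac{2 \left(F + l\right)}{9 + F + l}}$)
$\frac{p{\left(65,18 \right)} + 1943}{\left(\left(-2\right) 10 + 22\right) - 4948} = \frac{\frac{\left(-53 + 18\right) \left(9 + 18 + 65\right)}{2 \cdot 18 + 2 \cdot 65 + 65 \left(9 + 18 + 65\right)} + 1943}{\left(\left(-2\right) 10 + 22\right) - 4948} = \frac{\frac{1}{36 + 130 + 65 \cdot 92} \left(-35\right) 92 + 1943}{\left(-20 + 22\right) - 4948} = \frac{\frac{1}{36 + 130 + 5980} \left(-35\right) 92 + 1943}{2 - 4948} = \frac{\frac{1}{6146} \left(-35\right) 92 + 1943}{-4946} = \left(\frac{1}{6146} \left(-35\right) 92 + 1943\right) \left(- \frac{1}{4946}\right) = \left(- \frac{230}{439} + 1943\right) \left(- \frac{1}{4946}\right) = \frac{852747}{439} \left(- \frac{1}{4946}\right) = - \frac{852747}{2171294}$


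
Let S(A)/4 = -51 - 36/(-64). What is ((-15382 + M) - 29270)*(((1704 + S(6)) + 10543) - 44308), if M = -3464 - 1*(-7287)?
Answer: 5269023279/4 ≈ 1.3173e+9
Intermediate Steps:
S(A) = -807/4 (S(A) = 4*(-51 - 36/(-64)) = 4*(-51 - 36*(-1/64)) = 4*(-51 + 9/16) = 4*(-807/16) = -807/4)
M = 3823 (M = -3464 + 7287 = 3823)
((-15382 + M) - 29270)*(((1704 + S(6)) + 10543) - 44308) = ((-15382 + 3823) - 29270)*(((1704 - 807/4) + 10543) - 44308) = (-11559 - 29270)*((6009/4 + 10543) - 44308) = -40829*(48181/4 - 44308) = -40829*(-129051/4) = 5269023279/4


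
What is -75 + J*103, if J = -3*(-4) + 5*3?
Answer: 2706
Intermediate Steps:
J = 27 (J = 12 + 15 = 27)
-75 + J*103 = -75 + 27*103 = -75 + 2781 = 2706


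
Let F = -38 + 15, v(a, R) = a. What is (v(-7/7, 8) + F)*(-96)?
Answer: 2304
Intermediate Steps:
F = -23
(v(-7/7, 8) + F)*(-96) = (-7/7 - 23)*(-96) = (-7*⅐ - 23)*(-96) = (-1 - 23)*(-96) = -24*(-96) = 2304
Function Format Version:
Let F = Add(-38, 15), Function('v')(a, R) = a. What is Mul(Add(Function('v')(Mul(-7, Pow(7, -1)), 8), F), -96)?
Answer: 2304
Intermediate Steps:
F = -23
Mul(Add(Function('v')(Mul(-7, Pow(7, -1)), 8), F), -96) = Mul(Add(Mul(-7, Pow(7, -1)), -23), -96) = Mul(Add(Mul(-7, Rational(1, 7)), -23), -96) = Mul(Add(-1, -23), -96) = Mul(-24, -96) = 2304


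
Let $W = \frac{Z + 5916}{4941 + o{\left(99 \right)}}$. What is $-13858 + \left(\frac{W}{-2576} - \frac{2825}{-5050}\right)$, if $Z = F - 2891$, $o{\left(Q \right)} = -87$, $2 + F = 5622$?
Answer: $- \frac{2500069095343}{180413472} \approx -13857.0$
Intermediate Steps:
$F = 5620$ ($F = -2 + 5622 = 5620$)
$Z = 2729$ ($Z = 5620 - 2891 = 2729$)
$W = \frac{8645}{4854}$ ($W = \frac{2729 + 5916}{4941 - 87} = \frac{8645}{4854} \approx 1.781$)
$-13858 + \left(\frac{W}{-2576} - \frac{2825}{-5050}\right) = -13858 + \left(\frac{8645}{4854 \left(-2576\right)} - \frac{2825}{-5050}\right) = -13858 + \left(\frac{8645}{4854} \left(- \frac{1}{2576}\right) - - \frac{113}{202}\right) = -13858 + \left(- \frac{1235}{1786272} + \frac{113}{202}\right) = -13858 + \frac{100799633}{180413472} = - \frac{2500069095343}{180413472}$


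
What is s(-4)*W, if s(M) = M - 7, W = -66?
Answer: 726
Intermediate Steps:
s(M) = -7 + M
s(-4)*W = (-7 - 4)*(-66) = -11*(-66) = 726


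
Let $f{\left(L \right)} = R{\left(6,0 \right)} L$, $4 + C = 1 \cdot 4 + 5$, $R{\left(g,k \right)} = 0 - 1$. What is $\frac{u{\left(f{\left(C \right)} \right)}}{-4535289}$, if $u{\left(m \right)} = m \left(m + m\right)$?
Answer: $- \frac{50}{4535289} \approx -1.1025 \cdot 10^{-5}$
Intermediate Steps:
$R{\left(g,k \right)} = -1$ ($R{\left(g,k \right)} = 0 - 1 = -1$)
$C = 5$ ($C = -4 + \left(1 \cdot 4 + 5\right) = -4 + \left(4 + 5\right) = -4 + 9 = 5$)
$f{\left(L \right)} = - L$
$u{\left(m \right)} = 2 m^{2}$ ($u{\left(m \right)} = m 2 m = 2 m^{2}$)
$\frac{u{\left(f{\left(C \right)} \right)}}{-4535289} = \frac{2 \left(\left(-1\right) 5\right)^{2}}{-4535289} = 2 \left(-5\right)^{2} \left(- \frac{1}{4535289}\right) = 2 \cdot 25 \left(- \frac{1}{4535289}\right) = 50 \left(- \frac{1}{4535289}\right) = - \frac{50}{4535289}$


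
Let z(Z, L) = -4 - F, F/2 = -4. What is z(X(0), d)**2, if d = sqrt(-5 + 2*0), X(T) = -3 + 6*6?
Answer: 16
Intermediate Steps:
F = -8 (F = 2*(-4) = -8)
X(T) = 33 (X(T) = -3 + 36 = 33)
d = I*sqrt(5) (d = sqrt(-5 + 0) = sqrt(-5) = I*sqrt(5) ≈ 2.2361*I)
z(Z, L) = 4 (z(Z, L) = -4 - 1*(-8) = -4 + 8 = 4)
z(X(0), d)**2 = 4**2 = 16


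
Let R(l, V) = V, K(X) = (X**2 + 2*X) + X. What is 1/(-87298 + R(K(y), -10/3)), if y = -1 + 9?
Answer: -3/261904 ≈ -1.1455e-5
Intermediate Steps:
y = 8
K(X) = X**2 + 3*X
1/(-87298 + R(K(y), -10/3)) = 1/(-87298 - 10/3) = 1/(-261904/3) = -3/261904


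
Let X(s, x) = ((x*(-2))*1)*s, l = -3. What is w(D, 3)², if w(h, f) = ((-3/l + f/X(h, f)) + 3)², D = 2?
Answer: 50625/256 ≈ 197.75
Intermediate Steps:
X(s, x) = -2*s*x (X(s, x) = (-2*x*1)*s = (-2*x)*s = -2*s*x)
w(h, f) = (4 - 1/(2*h))² (w(h, f) = ((-3/(-3) + f/((-2*h*f))) + 3)² = ((-3*(-⅓) + f/((-2*f*h))) + 3)² = ((1 + f*(-1/(2*f*h))) + 3)² = ((1 - 1/(2*h)) + 3)² = (4 - 1/(2*h))²)
w(D, 3)² = ((¼)*(-1 + 8*2)²/2²)² = ((¼)*(¼)*(-1 + 16)²)² = ((¼)*(¼)*15²)² = ((¼)*(¼)*225)² = (225/16)² = 50625/256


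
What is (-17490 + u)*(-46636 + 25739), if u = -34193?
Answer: 1080019651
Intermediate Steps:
(-17490 + u)*(-46636 + 25739) = (-17490 - 34193)*(-46636 + 25739) = -51683*(-20897) = 1080019651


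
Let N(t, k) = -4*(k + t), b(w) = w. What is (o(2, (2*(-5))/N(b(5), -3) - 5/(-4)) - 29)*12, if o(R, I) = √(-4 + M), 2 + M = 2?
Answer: -348 + 24*I ≈ -348.0 + 24.0*I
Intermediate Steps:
M = 0 (M = -2 + 2 = 0)
N(t, k) = -4*k - 4*t
o(R, I) = 2*I (o(R, I) = √(-4 + 0) = √(-4) = 2*I)
(o(2, (2*(-5))/N(b(5), -3) - 5/(-4)) - 29)*12 = (2*I - 29)*12 = (-29 + 2*I)*12 = -348 + 24*I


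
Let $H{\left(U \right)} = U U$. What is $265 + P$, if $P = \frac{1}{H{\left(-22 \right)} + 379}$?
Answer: $\frac{228696}{863} \approx 265.0$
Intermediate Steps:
$H{\left(U \right)} = U^{2}$
$P = \frac{1}{863}$ ($P = \frac{1}{\left(-22\right)^{2} + 379} = \frac{1}{484 + 379} = \frac{1}{863} \approx 0.0011587$)
$265 + P = 265 + \frac{1}{863} = \frac{228696}{863}$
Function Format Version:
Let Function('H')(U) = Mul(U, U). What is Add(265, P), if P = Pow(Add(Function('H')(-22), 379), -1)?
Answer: Rational(228696, 863) ≈ 265.00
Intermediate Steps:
Function('H')(U) = Pow(U, 2)
P = Rational(1, 863) (P = Pow(Add(Pow(-22, 2), 379), -1) = Pow(Add(484, 379), -1) = Pow(863, -1) = Rational(1, 863) ≈ 0.0011587)
Add(265, P) = Add(265, Rational(1, 863)) = Rational(228696, 863)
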